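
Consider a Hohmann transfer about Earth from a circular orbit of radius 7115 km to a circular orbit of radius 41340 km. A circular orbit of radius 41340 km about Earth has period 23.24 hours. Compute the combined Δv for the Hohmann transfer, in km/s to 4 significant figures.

Δv = 3.714 km/s

From Kepler's third law T² = 4π²r³/μ at r = 41340 km, T = 23.24 hours = 23.24 × 3600 s = 83664 s: μ = 4π²r³/T² = 3.98468×10^5 km³/s².
Semi-major axis of the transfer orbit: a_t = (7115 + 41340)/2 = 24227.5 km.
Circular speed at r₁: v₁ = √(μ/r₁) = √(3.98468×10^5/7115) = 7.484 km/s.
On the transfer ellipse at r₁, vis-viva equation gives v_p = √[μ(2/r₁ − 1/a_t)] = 9.776 km/s.
First burn Δv₁ = |v_p − v₁| = 2.292 km/s.
At r₂, v₂ = √(μ/r₂) = 3.1046 km/s.
Transfer-orbit speed at r₂: v_a = √[μ(2/r₂ − 1/a_t)] = 1.6825 km/s.
Second burn Δv₂ = |v₂ − v_a| = 1.422 km/s.
Δv = Δv₁ + Δv₂ = 2.292 + 1.422 = 3.714 km/s.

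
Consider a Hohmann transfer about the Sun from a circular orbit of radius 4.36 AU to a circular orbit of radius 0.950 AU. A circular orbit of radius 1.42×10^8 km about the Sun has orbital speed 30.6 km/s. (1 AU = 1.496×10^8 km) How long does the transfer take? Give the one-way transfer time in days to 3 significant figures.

From the circular-orbit relation v² = μ/r at r = 1.42×10^8 km: μ = v²r = (30.6)² × 1.42×10^8 = 1.32963×10^11 km³/s².
In km: r₁ = 4.36 × 1.496×10^8 = 6.52256×10^8 km; r₂ = 0.950 × 1.496×10^8 = 1.4212×10^8 km.
Semi-major axis of the transfer orbit: a_t = (6.52256×10^8 + 1.4212×10^8)/2 = 3.97188×10^8 km.
Transfer time t = π√(a_t³/μ) = π√((3.97188×10^8)³ / 1.32963×10^11) = 6.820×10^7 s.
Converting: 6.820×10^7 s ÷ 86400 s/day = 789 days.

t = 789 days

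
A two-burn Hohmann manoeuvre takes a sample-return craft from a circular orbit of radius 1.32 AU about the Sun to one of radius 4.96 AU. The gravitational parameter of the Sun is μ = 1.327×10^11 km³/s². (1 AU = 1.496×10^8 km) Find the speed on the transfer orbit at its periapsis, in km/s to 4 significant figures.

v = 32.58 km/s

In km: r₁ = 1.32 × 1.496×10^8 = 1.97472×10^8 km; r₂ = 4.96 × 1.496×10^8 = 7.42016×10^8 km.
Transfer-ellipse semi-major axis a_t = (r₁ + r₂)/2 = (1.97472×10^8 + 7.42016×10^8)/2 = 4.69744×10^8 km.
At periapsis, r = 1.97472×10^8 km.
From the vis-viva equation, v = √[μ(2/r − 1/a_t)] = 32.58 km/s.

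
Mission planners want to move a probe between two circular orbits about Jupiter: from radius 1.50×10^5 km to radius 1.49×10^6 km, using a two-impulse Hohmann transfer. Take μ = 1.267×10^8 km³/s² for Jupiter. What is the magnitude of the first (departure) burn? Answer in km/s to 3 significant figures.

Δv₁ = 10.1 km/s

The Hohmann ellipse has a_t = (r₁ + r₂)/2 = 8.200×10^5 km.
Circular speed at r = 1.500×10^5 km: v_c = √(μ/r) = 29.063 km/s.
Transfer-orbit speed at the same r (vis-viva, a = a_t): v_t = √[μ(2/r − 1/a_t)] = 39.177 km/s.
Δv₁ = |v_t − v_c| = |39.177 − 29.063| = 10.11 km/s.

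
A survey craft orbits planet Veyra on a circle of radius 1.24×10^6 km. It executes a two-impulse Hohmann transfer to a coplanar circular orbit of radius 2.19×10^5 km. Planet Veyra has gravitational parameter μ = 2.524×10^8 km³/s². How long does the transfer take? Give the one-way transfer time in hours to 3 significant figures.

Transfer-ellipse semi-major axis a_t = (r₁ + r₂)/2 = (1.240×10^6 + 2.190×10^5)/2 = 7.295×10^5 km.
Half the transfer-orbit period gives t = π√(a_t³/μ) = 1.232×10^5 s.
Converting: 1.232×10^5 s ÷ 3600 s/hour = 34.2 hours.

t = 34.2 hours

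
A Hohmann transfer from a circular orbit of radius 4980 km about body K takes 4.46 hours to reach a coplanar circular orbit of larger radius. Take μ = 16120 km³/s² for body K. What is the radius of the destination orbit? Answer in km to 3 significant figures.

Transfer time t = 4.46 hours = 16056 s, and t = π√(a_t³/μ).
So a_t = (μ t²/π²)^(1/3) = (16120 × (16056)² / π²)^(1/3) = 7495.1 km.
Since a_t = (r₁ + r₂)/2, r₂ = 2a_t − r₁ = 2×7495.1 − 4980 = 10010.2 km.

r₂ = 10000 km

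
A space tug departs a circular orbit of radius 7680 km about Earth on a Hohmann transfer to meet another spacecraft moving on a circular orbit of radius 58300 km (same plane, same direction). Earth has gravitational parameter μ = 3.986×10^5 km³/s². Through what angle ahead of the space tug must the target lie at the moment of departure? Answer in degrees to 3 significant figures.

The Hohmann ellipse has a_t = (r₁ + r₂)/2 = 32990 km.
The half-period of the transfer ellipse is t = π√(a_t³/μ) = 29816.4 s.
Target angular speed ω₂ = √(μ/r₂³) = 4.48503×10^-5 rad/s.
Angle swept by the target during transfer: ω₂·t = 1.3373 rad = 76.62°.
The space tug traverses 180° on the transfer ellipse, so the target must lead by 180° − 76.62° = 103°.

φ = 103°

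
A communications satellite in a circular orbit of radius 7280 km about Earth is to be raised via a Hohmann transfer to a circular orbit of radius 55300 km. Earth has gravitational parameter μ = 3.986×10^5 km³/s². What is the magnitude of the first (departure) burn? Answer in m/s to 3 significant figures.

Semi-major axis of the transfer orbit: a_t = (7280 + 55300)/2 = 31290 km.
On the circular orbit at r = 7280 km, v_c = √(μ/r) = 7.400 km/s.
Transfer-orbit speed at the same r (vis-viva, a = a_t): v_t = √[μ(2/r − 1/a_t)] = 9.837 km/s.
Δv₁ = |v_t − v_c| = |9.837 − 7.400| = 2.437 km/s.

Δv₁ = 2440 m/s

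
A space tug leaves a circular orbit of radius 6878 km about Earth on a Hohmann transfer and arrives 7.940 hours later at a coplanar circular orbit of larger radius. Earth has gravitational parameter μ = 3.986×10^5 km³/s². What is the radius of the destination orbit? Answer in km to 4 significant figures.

r₂ = 57270 km

Transfer time t = 7.940 hours = 28584 s, and t = π√(a_t³/μ).
So a_t = (μ t²/π²)^(1/3) = (3.986×10^5 × (28584)² / π²)^(1/3) = 32075 km.
Since a_t = (r₁ + r₂)/2, r₂ = 2a_t − r₁ = 2×32075 − 6878 = 57272 km.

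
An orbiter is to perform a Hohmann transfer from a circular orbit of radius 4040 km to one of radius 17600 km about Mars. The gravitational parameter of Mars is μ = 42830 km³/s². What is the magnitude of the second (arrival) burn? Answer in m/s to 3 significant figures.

Δv₂ = 607 m/s

Semi-major axis of the transfer orbit: a_t = (4040 + 17600)/2 = 10820 km.
Circular speed at r = 17600 km: v_c = √(μ/r) = 1.560 km/s.
Vis-viva on the transfer ellipse at r = 17600 km gives v_t = √[μ(2/r − 1/a_t)] = 0.9532 km/s.
Δv₂ = |v_t − v_c| = |0.9532 − 1.560| = 0.6068 km/s.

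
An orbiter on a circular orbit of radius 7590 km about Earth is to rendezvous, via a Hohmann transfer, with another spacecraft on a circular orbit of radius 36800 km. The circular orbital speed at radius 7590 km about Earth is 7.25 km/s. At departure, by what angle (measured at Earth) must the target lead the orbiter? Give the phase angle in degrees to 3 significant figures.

φ = 95.7°

From the circular-orbit relation v² = μ/r at r = 7590 km: μ = v²r = (7.25)² × 7590 = 3.98949×10^5 km³/s².
The Hohmann ellipse has a_t = (r₁ + r₂)/2 = 22195 km.
The half-period of the transfer ellipse is t = π√(a_t³/μ) = 16447 s.
Target angular speed ω₂ = √(μ/r₂³) = 8.9472×10^-5 rad/s.
Angle swept by the target during transfer: ω₂·t = 1.4715 rad = 84.31°.
Arrival is 180° from departure on the ellipse, so φ = 180° − 84.31° = 95.7°.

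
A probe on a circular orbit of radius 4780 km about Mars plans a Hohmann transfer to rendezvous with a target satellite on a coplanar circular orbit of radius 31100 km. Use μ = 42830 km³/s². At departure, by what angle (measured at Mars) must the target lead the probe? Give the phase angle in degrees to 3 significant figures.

Transfer-ellipse semi-major axis a_t = (r₁ + r₂)/2 = (4780 + 31100)/2 = 17940 km.
Transfer time t = π√(a_t³/μ) = 36480 s.
Target angular speed ω₂ = √(μ/r₂³) = 3.773×10^-5 rad/s.
Angle swept by the target during transfer: ω₂·t = 1.3764 rad = 78.86°.
The probe traverses 180° on the transfer ellipse, so the target must lead by 180° − 78.86° = 101°.

φ = 101°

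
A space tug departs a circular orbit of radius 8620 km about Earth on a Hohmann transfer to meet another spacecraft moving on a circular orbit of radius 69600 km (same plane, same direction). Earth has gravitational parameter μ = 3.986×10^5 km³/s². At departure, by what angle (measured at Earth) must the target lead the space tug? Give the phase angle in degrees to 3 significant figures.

φ = 104°

The Hohmann ellipse has a_t = (r₁ + r₂)/2 = 39110 km.
Transfer time t = π√(a_t³/μ) = 38490 s.
Target angular speed ω₂ = √(μ/r₂³) = 3.438×10^-5 rad/s.
Angle swept by the target during transfer: ω₂·t = 1.3233 rad = 75.82°.
The space tug traverses 180° on the transfer ellipse, so the target must lead by 180° − 75.82° = 104°.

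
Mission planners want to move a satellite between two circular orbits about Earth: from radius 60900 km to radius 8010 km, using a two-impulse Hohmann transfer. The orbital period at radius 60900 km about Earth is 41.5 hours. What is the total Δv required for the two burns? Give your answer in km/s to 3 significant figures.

Δv = 3.65 km/s

From Kepler's third law T² = 4π²r³/μ at r = 60900 km, T = 41.5 hours = 41.5 × 3600 s = 1.494×10^5 s: μ = 4π²r³/T² = 3.99494×10^5 km³/s².
Semi-major axis of the transfer orbit: a_t = (60900 + 8010)/2 = 34455 km.
Circular speed at r₁: v₁ = √(μ/r₁) = √(3.99494×10^5/60900) = 2.561 km/s.
On the transfer ellipse at r₁, vis-viva equation gives v_a = √[μ(2/r₁ − 1/a_t)] = 1.235 km/s.
First burn Δv₁ = |v_a − v₁| = 1.326 km/s.
At r₂, v₂ = √(μ/r₂) = 7.062 km/s.
Transfer-orbit speed at r₂: v_p = √[μ(2/r₂ − 1/a_t)] = 9.389 km/s.
Second burn Δv₂ = |v₂ − v_p| = 2.327 km/s.
Total Δv = Δv₁ + Δv₂ = 3.653 km/s.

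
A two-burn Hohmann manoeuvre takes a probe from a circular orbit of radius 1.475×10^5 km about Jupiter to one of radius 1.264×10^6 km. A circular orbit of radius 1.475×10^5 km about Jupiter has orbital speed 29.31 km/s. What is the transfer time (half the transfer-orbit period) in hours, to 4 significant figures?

From the circular-orbit relation v² = μ/r at r = 1.475×10^5 km: μ = v²r = (29.31)² × 1.475×10^5 = 1.26714×10^8 km³/s².
Transfer-ellipse semi-major axis a_t = (r₁ + r₂)/2 = (1.475×10^5 + 1.264×10^6)/2 = 7.0575×10^5 km.
Half the transfer-orbit period gives t = π√(a_t³/μ) = 1.6547×10^5 s.
Converting: 1.6547×10^5 s ÷ 3600 s/hour = 45.96 hours.

t = 45.96 hours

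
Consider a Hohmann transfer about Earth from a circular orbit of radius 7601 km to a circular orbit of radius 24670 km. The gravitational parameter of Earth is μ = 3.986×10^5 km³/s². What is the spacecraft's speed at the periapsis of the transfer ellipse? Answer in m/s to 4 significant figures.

v = 8954 m/s

The Hohmann ellipse has a_t = (r₁ + r₂)/2 = 16135.5 km.
At periapsis, r = 7601 km.
Applying v² = μ(2/r − 1/a_t): v = 8.954 km/s.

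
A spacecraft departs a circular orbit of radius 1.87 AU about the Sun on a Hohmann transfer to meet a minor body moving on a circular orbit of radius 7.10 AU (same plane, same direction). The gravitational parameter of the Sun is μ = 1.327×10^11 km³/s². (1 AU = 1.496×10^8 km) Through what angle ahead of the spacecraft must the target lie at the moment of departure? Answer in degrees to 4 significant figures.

In km: r₁ = 1.87 × 1.496×10^8 = 2.79752×10^8 km; r₂ = 7.10 × 1.496×10^8 = 1.06216×10^9 km.
The Hohmann ellipse has a_t = (r₁ + r₂)/2 = 6.70956×10^8 km.
The half-period of the transfer ellipse is t = π√(a_t³/μ) = 1.49884×10^8 s.
The target's mean motion on its circular orbit is ω₂ = √(μ/r₂³) = 1.05233×10^-8 rad/s.
Angle swept by the target during transfer: ω₂·t = 1.5773 rad = 90.37°.
The spacecraft traverses 180° on the transfer ellipse, so the target must lead by 180° − 90.37° = 89.63°.

φ = 89.63°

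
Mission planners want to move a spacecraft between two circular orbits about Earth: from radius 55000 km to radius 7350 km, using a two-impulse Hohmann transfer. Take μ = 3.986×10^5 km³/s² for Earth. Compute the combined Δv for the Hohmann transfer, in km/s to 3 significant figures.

Δv = 3.80 km/s

Semi-major axis of the transfer orbit: a_t = (55000 + 7350)/2 = 31175 km.
Circular speed at r₁: v₁ = √(μ/r₁) = √(3.986×10^5/55000) = 2.692 km/s.
Transfer-orbit speed at r₁ (vis-viva equation): v_a = √[μ(2/r₁ − 1/a_t)] = 1.307 km/s.
First burn Δv₁ = |v_a − v₁| = 1.385 km/s.
Circular speed at r₂: v₂ = √(μ/r₂) = 7.364 km/s.
Transfer-orbit speed at r₂: v_p = √[μ(2/r₂ − 1/a_t)] = 9.781 km/s.
Second burn Δv₂ = |v₂ − v_p| = 2.417 km/s.
Δv = Δv₁ + Δv₂ = 1.385 + 2.417 = 3.802 km/s.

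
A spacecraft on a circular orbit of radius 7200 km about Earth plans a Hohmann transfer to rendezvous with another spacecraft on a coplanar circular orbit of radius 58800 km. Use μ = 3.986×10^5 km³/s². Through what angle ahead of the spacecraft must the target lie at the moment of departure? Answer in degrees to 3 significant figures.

φ = 104°

Semi-major axis of the transfer orbit: a_t = (7200 + 58800)/2 = 33000 km.
The half-period of the transfer ellipse is t = π√(a_t³/μ) = 29830 s.
The target's mean motion on its circular orbit is ω₂ = √(μ/r₂³) = 4.428×10^-5 rad/s.
Angle swept by the target during transfer: ω₂·t = 1.3209 rad = 75.68°.
Arrival is 180° from departure on the ellipse, so φ = 180° − 75.68° = 104°.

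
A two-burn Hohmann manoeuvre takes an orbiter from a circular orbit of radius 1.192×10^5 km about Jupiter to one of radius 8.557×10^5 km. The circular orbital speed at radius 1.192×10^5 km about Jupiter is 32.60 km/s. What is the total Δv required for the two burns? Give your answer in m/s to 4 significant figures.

Δv = 16740 m/s

From the circular-orbit relation v² = μ/r at r = 1.192×10^5 km: μ = v²r = (32.60)² × 1.192×10^5 = 1.26681×10^8 km³/s².
Semi-major axis of the transfer orbit: a_t = (1.192×10^5 + 8.557×10^5)/2 = 4.8745×10^5 km.
Circular speed at r₁: v₁ = √(μ/r₁) = √(1.26681×10^8/1.192×10^5) = 32.60 km/s.
Transfer-orbit speed at r₁ (v² = μ(2/r − 1/a)): v_p = √[μ(2/r₁ − 1/a_t)] = 43.19 km/s.
First burn Δv₁ = |v_p − v₁| = 10.59 km/s.
At r₂, v₂ = √(μ/r₂) = 12.167 km/s.
Transfer-orbit speed at r₂: v_a = √[μ(2/r₂ − 1/a_t)] = 6.0168 km/s.
Second burn Δv₂ = |v₂ − v_a| = 6.150 km/s.
Δv = Δv₁ + Δv₂ = 10.59 + 6.150 = 16.74 km/s.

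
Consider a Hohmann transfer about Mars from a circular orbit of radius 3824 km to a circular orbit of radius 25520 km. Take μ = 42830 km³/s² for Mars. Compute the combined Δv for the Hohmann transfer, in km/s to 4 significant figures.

The Hohmann ellipse has a_t = (r₁ + r₂)/2 = 14672 km.
Circular speed at r₁: v₁ = √(μ/r₁) = √(42830/3824) = 3.347 km/s.
On the transfer ellipse at r₁, v² = μ(2/r − 1/a) gives v_p = √[μ(2/r₁ − 1/a_t)] = 4.414 km/s.
First burn Δv₁ = |v_p − v₁| = 1.067 km/s.
At r₂, v₂ = √(μ/r₂) = 1.2955 km/s.
Transfer-orbit speed at r₂: v_a = √[μ(2/r₂ − 1/a_t)] = 0.66138 km/s.
Second burn Δv₂ = |v₂ − v_a| = 0.6341 km/s.
Δv = Δv₁ + Δv₂ = 1.067 + 0.6341 = 1.701 km/s.

Δv = 1.701 km/s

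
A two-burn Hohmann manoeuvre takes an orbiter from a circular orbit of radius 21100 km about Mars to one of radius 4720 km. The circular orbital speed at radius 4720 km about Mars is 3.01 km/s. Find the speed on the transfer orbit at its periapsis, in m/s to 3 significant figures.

v = 3850 m/s

From the circular-orbit relation v² = μ/r at r = 4720 km: μ = v²r = (3.01)² × 4720 = 42763.7 km³/s².
Semi-major axis of the transfer orbit: a_t = (21100 + 4720)/2 = 12910 km.
The periapsis of the transfer ellipse is at r = 4720 km.
From the vis-viva equation, v = √[μ(2/r − 1/a_t)] = 3.848 km/s.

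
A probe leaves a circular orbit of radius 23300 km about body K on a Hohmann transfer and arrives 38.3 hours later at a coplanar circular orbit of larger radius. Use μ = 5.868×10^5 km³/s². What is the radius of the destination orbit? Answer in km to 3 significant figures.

r₂ = 1.85×10^5 km

Transfer time t = 38.3 hours = 1.3788×10^5 s, and t = π√(a_t³/μ).
So a_t = (μ t²/π²)^(1/3) = (5.868×10^5 × (1.3788×10^5)² / π²)^(1/3) = 1.0417×10^5 km.
Since a_t = (r₁ + r₂)/2, r₂ = 2a_t − r₁ = 2×1.0417×10^5 − 23300 = 1.8504×10^5 km.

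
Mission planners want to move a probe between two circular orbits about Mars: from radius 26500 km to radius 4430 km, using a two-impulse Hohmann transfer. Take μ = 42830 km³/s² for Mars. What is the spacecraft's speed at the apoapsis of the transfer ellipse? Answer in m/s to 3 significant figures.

The Hohmann ellipse has a_t = (r₁ + r₂)/2 = 15465 km.
The apoapsis of the transfer ellipse is at r = 26500 km.
Vis-viva: v = √[μ(2/r − 1/a_t)] = √[42830 × (2/26500 − 1/15465)] = 0.6804 km/s.

v = 680 m/s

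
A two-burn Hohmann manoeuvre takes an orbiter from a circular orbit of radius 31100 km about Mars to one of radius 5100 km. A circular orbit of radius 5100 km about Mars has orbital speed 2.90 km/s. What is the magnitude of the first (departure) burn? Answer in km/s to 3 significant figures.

From the circular-orbit relation v² = μ/r at r = 5100 km: μ = v²r = (2.90)² × 5100 = 42891.0 km³/s².
Semi-major axis of the transfer orbit: a_t = (31100 + 5100)/2 = 18100 km.
Circular speed at r = 31100 km: v_c = √(μ/r) = 1.1744 km/s.
Vis-viva on the transfer ellipse at r = 31100 km gives v_t = √[μ(2/r − 1/a_t)] = 0.62337 km/s.
Δv₁ = |v_t − v_c| = |0.62337 − 1.1744| = 0.5510 km/s.

Δv₁ = 0.551 km/s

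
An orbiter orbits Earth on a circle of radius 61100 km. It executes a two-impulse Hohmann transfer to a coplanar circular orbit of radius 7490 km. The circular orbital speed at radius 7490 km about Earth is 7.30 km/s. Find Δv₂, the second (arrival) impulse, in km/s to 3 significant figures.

Δv₂ = 2.44 km/s

From the circular-orbit relation v² = μ/r at r = 7490 km: μ = v²r = (7.30)² × 7490 = 3.99142×10^5 km³/s².
The Hohmann ellipse has a_t = (r₁ + r₂)/2 = 34295 km.
On the circular orbit at r = 7490 km, v_c = √(μ/r) = 7.300 km/s.
Transfer-orbit speed at the same r (vis-viva, a = a_t): v_t = √[μ(2/r − 1/a_t)] = 9.744 km/s.
Δv₂ = |v_t − v_c| = |9.744 − 7.300| = 2.444 km/s.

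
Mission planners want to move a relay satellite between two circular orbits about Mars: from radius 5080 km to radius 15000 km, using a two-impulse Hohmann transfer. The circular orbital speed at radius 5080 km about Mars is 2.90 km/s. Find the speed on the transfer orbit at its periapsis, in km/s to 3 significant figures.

From the circular-orbit relation v² = μ/r at r = 5080 km: μ = v²r = (2.90)² × 5080 = 42722.8 km³/s².
Transfer-ellipse semi-major axis a_t = (r₁ + r₂)/2 = (5080 + 15000)/2 = 10040 km.
The periapsis of the transfer ellipse is at r = 5080 km.
Applying v² = μ(2/r − 1/a_t): v = 3.545 km/s.

v = 3.54 km/s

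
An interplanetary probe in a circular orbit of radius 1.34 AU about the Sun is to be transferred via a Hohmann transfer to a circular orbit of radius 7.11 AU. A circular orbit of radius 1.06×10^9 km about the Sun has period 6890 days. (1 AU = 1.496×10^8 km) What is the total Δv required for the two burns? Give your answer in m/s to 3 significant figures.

Δv = 12500 m/s

From Kepler's third law T² = 4π²r³/μ at r = 1.06×10^9 km, T = 6890 days = 6890 × 86400 s = 5.95296×10^8 s: μ = 4π²r³/T² = 1.32682×10^11 km³/s².
In km: r₁ = 1.34 × 1.496×10^8 = 2.00464×10^8 km; r₂ = 7.11 × 1.496×10^8 = 1.063656×10^9 km.
Semi-major axis of the transfer orbit: a_t = (2.00464×10^8 + 1.063656×10^9)/2 = 6.3206×10^8 km.
At r₁ the circular-orbit speed is v₁ = √(μ/r₁) = 25.727 km/s.
Transfer-orbit speed at r₁ (vis-viva equation): v_p = √[μ(2/r₁ − 1/a_t)] = 33.374 km/s.
First burn Δv₁ = |v_p − v₁| = 7.647 km/s.
At r₂, v₂ = √(μ/r₂) = 11.169 km/s.
Transfer-orbit speed at r₂: v_a = √[μ(2/r₂ − 1/a_t)] = 6.2899 km/s.
Second burn Δv₂ = |v₂ − v_a| = 4.879 km/s.
Δv = Δv₁ + Δv₂ = 7.647 + 4.879 = 12.53 km/s.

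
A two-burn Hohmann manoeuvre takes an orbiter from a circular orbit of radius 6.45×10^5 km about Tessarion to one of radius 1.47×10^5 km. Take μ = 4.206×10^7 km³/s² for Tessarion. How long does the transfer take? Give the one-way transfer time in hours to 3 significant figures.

t = 33.5 hours

Semi-major axis of the transfer orbit: a_t = (6.450×10^5 + 1.470×10^5)/2 = 3.960×10^5 km.
Transfer time t = π√(a_t³/μ) = π√((3.960×10^5)³ / 4.206×10^7) = 1.207×10^5 s.
Converting: 1.207×10^5 s ÷ 3600 s/hour = 33.5 hours.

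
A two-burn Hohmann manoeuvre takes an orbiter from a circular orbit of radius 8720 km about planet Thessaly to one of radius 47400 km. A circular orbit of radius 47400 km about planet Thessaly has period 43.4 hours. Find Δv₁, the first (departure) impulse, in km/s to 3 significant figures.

From Kepler's third law T² = 4π²r³/μ at r = 47400 km, T = 43.4 hours = 43.4 × 3600 s = 1.5624×10^5 s: μ = 4π²r³/T² = 1.72231×10^5 km³/s².
The Hohmann ellipse has a_t = (r₁ + r₂)/2 = 28060 km.
Circular speed at r = 8720 km: v_c = √(μ/r) = 4.444 km/s.
Transfer-orbit speed at the same r (vis-viva, a = a_t): v_t = √[μ(2/r − 1/a_t)] = 5.776 km/s.
Δv₁ = |v_t − v_c| = |5.776 − 4.444| = 1.332 km/s.

Δv₁ = 1.33 km/s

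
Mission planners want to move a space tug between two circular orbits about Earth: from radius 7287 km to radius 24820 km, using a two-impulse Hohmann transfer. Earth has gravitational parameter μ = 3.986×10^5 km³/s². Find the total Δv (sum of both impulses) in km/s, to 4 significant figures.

Transfer-ellipse semi-major axis a_t = (r₁ + r₂)/2 = (7287 + 24820)/2 = 16053.5 km.
At r₁ the circular-orbit speed is v₁ = √(μ/r₁) = 7.39596 km/s.
Transfer-orbit speed at r₁ (v² = μ(2/r − 1/a)): v_p = √[μ(2/r₁ − 1/a_t)] = 9.19624 km/s.
First burn Δv₁ = |v_p − v₁| = 1.8003 km/s.
At r₂, v₂ = √(μ/r₂) = 4.00745 km/s.
Transfer-orbit speed at r₂: v_a = √[μ(2/r₂ − 1/a_t)] = 2.69996 km/s.
Second burn Δv₂ = |v₂ − v_a| = 1.3075 km/s.
Total Δv = Δv₁ + Δv₂ = 3.108 km/s.

Δv = 3.108 km/s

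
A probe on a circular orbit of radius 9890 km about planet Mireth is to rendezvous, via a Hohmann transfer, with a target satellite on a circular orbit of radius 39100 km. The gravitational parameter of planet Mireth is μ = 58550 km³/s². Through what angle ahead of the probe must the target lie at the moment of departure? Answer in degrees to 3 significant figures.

Semi-major axis of the transfer orbit: a_t = (9890 + 39100)/2 = 24495 km.
The half-period of the transfer ellipse is t = π√(a_t³/μ) = 49774.0 s.
The target's mean motion on its circular orbit is ω₂ = √(μ/r₂³) = 3.12967×10^-5 rad/s.
Angle swept by the target during transfer: ω₂·t = 1.55776 rad = 89.253°.
Arrival is 180° from departure on the ellipse, so φ = 180° − 89.253° = 90.7°.

φ = 90.7°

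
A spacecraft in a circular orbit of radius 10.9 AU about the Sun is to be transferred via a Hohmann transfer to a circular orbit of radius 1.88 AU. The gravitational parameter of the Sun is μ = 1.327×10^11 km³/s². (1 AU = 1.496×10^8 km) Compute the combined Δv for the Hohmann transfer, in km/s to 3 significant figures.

In km: r₁ = 10.9 × 1.496×10^8 = 1.63064×10^9 km; r₂ = 1.88 × 1.496×10^8 = 2.81248×10^8 km.
Semi-major axis of the transfer orbit: a_t = (1.63064×10^9 + 2.81248×10^8)/2 = 9.55944×10^8 km.
At r₁ the circular-orbit speed is v₁ = √(μ/r₁) = 9.021 km/s.
Transfer-orbit speed at r₁ (vis-viva equation): v_a = √[μ(2/r₁ − 1/a_t)] = 4.893 km/s.
First burn Δv₁ = |v_a − v₁| = 4.128 km/s.
At r₂, v₂ = √(μ/r₂) = 21.722 km/s.
Transfer-orbit speed at r₂: v_p = √[μ(2/r₂ − 1/a_t)] = 28.370 km/s.
Second burn Δv₂ = |v₂ − v_p| = 6.648 km/s.
Δv = Δv₁ + Δv₂ = 4.128 + 6.648 = 10.78 km/s.

Δv = 10.8 km/s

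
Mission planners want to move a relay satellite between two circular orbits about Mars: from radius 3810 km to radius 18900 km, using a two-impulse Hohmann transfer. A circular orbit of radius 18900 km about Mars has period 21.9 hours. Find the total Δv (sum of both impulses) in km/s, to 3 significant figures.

Δv = 1.61 km/s

From Kepler's third law T² = 4π²r³/μ at r = 18900 km, T = 21.9 hours = 21.9 × 3600 s = 78840 s: μ = 4π²r³/T² = 42879.7 km³/s².
Semi-major axis of the transfer orbit: a_t = (3810 + 18900)/2 = 11355 km.
At r₁ the circular-orbit speed is v₁ = √(μ/r₁) = 3.35478 km/s.
Transfer-orbit speed at r₁ (vis-viva equation): v_p = √[μ(2/r₁ − 1/a_t)] = 4.32814 km/s.
First burn Δv₁ = |v_p − v₁| = 0.9734 km/s.
At r₂, v₂ = √(μ/r₂) = 1.5062 km/s.
Transfer-orbit speed at r₂: v_a = √[μ(2/r₂ − 1/a_t)] = 0.87250 km/s.
Second burn Δv₂ = |v₂ − v_a| = 0.6337 km/s.
Δv = Δv₁ + Δv₂ = 0.9734 + 0.6337 = 1.607 km/s.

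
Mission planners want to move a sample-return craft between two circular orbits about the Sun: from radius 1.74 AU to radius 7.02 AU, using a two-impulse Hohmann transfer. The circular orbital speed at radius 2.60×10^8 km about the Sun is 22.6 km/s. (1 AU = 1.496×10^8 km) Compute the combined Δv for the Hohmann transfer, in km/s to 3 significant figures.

From the circular-orbit relation v² = μ/r at r = 2.60×10^8 km: μ = v²r = (22.6)² × 2.60×10^8 = 1.32798×10^11 km³/s².
In km: r₁ = 1.74 × 1.496×10^8 = 2.60304×10^8 km; r₂ = 7.02 × 1.496×10^8 = 1.050192×10^9 km.
Transfer-ellipse semi-major axis a_t = (r₁ + r₂)/2 = (2.60304×10^8 + 1.050192×10^9)/2 = 6.55248×10^8 km.
Circular speed at r₁: v₁ = √(μ/r₁) = √(1.32798×10^11/2.60304×10^8) = 22.5868 km/s.
On the transfer ellipse at r₁, v² = μ(2/r − 1/a) gives v_p = √[μ(2/r₁ − 1/a_t)] = 28.5947 km/s.
First burn Δv₁ = |v_p − v₁| = 6.0079 km/s.
Circular speed at r₂: v₂ = √(μ/r₂) = 11.245 km/s.
Transfer-orbit speed at r₂: v_a = √[μ(2/r₂ − 1/a_t)] = 7.0876 km/s.
Second burn Δv₂ = |v₂ − v_a| = 4.1574 km/s.
Total Δv = Δv₁ + Δv₂ = 10.17 km/s.

Δv = 10.2 km/s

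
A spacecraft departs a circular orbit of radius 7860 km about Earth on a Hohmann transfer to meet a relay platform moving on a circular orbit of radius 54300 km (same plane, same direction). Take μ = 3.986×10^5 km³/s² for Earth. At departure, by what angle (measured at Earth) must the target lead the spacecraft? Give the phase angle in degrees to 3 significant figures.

Transfer-ellipse semi-major axis a_t = (r₁ + r₂)/2 = (7860 + 54300)/2 = 31080 km.
Transfer time t = π√(a_t³/μ) = 27265 s.
Target angular speed ω₂ = √(μ/r₂³) = 4.9896×10^-5 rad/s.
Angle swept by the target during transfer: ω₂·t = 1.3604 rad = 77.95°.
The spacecraft traverses 180° on the transfer ellipse, so the target must lead by 180° − 77.95° = 102°.

φ = 102°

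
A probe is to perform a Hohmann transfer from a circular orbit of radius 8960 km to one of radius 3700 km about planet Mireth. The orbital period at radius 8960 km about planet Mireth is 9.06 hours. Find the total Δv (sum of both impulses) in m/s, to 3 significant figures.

From Kepler's third law T² = 4π²r³/μ at r = 8960 km, T = 9.06 hours = 9.06 × 3600 s = 32616 s: μ = 4π²r³/T² = 26694.5 km³/s².
The Hohmann ellipse has a_t = (r₁ + r₂)/2 = 6330 km.
At r₁ the circular-orbit speed is v₁ = √(μ/r₁) = 1.726065 km/s.
On the transfer ellipse at r₁, v² = μ(2/r − 1/a) gives v_a = √[μ(2/r₁ − 1/a_t)] = 1.319642 km/s.
First burn Δv₁ = |v_a − v₁| = 0.40642 km/s.
Circular speed at r₂: v₂ = √(μ/r₂) = 2.686027 km/s.
Transfer-orbit speed at r₂: v_p = √[μ(2/r₂ − 1/a_t)] = 3.195674 km/s.
Second burn Δv₂ = |v₂ − v_p| = 0.50965 km/s.
Δv = Δv₁ + Δv₂ = 0.40642 + 0.50965 = 0.9161 km/s.

Δv = 916 m/s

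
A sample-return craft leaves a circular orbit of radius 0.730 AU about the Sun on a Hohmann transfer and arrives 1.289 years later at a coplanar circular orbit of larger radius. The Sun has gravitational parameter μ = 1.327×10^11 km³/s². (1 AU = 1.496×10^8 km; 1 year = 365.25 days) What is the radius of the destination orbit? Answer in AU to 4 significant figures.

r₂ = 3.030 AU

In km: r₁ = 0.730 × 1.496×10^8 = 1.09208×10^8 km.
Transfer time t = 1.289 years × 365.25 × 86400 s = 4.06777464×10^7 s, and t = π√(a_t³/μ).
So a_t = (μ t²/π²)^(1/3) = (1.327×10^11 × (4.06777464×10^7)² / π²)^(1/3) = 2.8125×10^8 km.
Since a_t = (r₁ + r₂)/2, r₂ = 2a_t − r₁ = 2×2.8125×10^8 − 1.09208×10^8 = 4.53292×10^8 km.
In AU: r₂ = 4.53292×10^8 / 1.496×10^8 = 3.030 AU.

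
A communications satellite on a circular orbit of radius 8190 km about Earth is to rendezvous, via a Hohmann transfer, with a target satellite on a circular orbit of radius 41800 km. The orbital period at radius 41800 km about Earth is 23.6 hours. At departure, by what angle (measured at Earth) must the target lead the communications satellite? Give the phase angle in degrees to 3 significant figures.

φ = 96.8°

From Kepler's third law T² = 4π²r³/μ at r = 41800 km, T = 23.6 hours = 23.6 × 3600 s = 84960 s: μ = 4π²r³/T² = 3.99447×10^5 km³/s².
Transfer-ellipse semi-major axis a_t = (r₁ + r₂)/2 = (8190 + 41800)/2 = 24995 km.
Transfer time t = π√(a_t³/μ) = 19643 s.
The target's mean motion on its circular orbit is ω₂ = √(μ/r₂³) = 7.3955×10^-5 rad/s.
Angle swept by the target during transfer: ω₂·t = 1.4527 rad = 83.23°.
The communications satellite traverses 180° on the transfer ellipse, so the target must lead by 180° − 83.23° = 96.8°.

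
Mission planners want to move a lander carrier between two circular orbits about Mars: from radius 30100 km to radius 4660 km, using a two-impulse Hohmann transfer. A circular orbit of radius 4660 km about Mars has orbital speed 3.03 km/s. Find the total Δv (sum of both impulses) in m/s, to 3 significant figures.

From the circular-orbit relation v² = μ/r at r = 4660 km: μ = v²r = (3.03)² × 4660 = 42783.0 km³/s².
The Hohmann ellipse has a_t = (r₁ + r₂)/2 = 17380 km.
At r₁ the circular-orbit speed is v₁ = √(μ/r₁) = 1.1922 km/s.
On the transfer ellipse at r₁, vis-viva equation gives v_a = √[μ(2/r₁ − 1/a_t)] = 0.61733 km/s.
First burn Δv₁ = |v_a − v₁| = 0.5749 km/s.
Circular speed at r₂: v₂ = √(μ/r₂) = 3.0300 km/s.
Transfer-orbit speed at r₂: v_p = √[μ(2/r₂ − 1/a_t)] = 3.9875 km/s.
Second burn Δv₂ = |v₂ − v_p| = 0.9575 km/s.
Total Δv = Δv₁ + Δv₂ = 1.532 km/s.

Δv = 1530 m/s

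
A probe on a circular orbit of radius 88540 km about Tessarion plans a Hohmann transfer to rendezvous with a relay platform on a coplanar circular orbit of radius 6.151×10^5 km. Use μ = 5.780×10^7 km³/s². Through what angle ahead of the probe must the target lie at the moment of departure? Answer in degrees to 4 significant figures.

The Hohmann ellipse has a_t = (r₁ + r₂)/2 = 3.5182×10^5 km.
Transfer time t = π√(a_t³/μ) = 86230 s.
Target angular speed ω₂ = √(μ/r₂³) = 1.576×10^-5 rad/s.
Angle swept by the target during transfer: ω₂·t = 1.359 rad = 77.86°.
Arrival is 180° from departure on the ellipse, so φ = 180° − 77.86° = 102.1°.

φ = 102.1°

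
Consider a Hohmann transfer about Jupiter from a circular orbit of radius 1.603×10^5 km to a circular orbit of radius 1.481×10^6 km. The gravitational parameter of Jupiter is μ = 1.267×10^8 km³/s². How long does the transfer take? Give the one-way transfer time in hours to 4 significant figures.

t = 57.64 hours

The Hohmann ellipse has a_t = (r₁ + r₂)/2 = 8.2065×10^5 km.
Half the transfer-orbit period gives t = π√(a_t³/μ) = 2.075×10^5 s.
Converting: 2.075×10^5 s ÷ 3600 s/hour = 57.64 hours.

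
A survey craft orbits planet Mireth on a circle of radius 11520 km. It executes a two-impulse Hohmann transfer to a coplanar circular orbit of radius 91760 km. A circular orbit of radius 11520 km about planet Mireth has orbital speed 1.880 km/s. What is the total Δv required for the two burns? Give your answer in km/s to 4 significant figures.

From the circular-orbit relation v² = μ/r at r = 11520 km: μ = v²r = (1.880)² × 11520 = 40716.3 km³/s².
The Hohmann ellipse has a_t = (r₁ + r₂)/2 = 51640 km.
Circular speed at r₁: v₁ = √(μ/r₁) = √(40716.3/11520) = 1.8800 km/s.
Transfer-orbit speed at r₁ (vis-viva): v_p = √[μ(2/r₁ − 1/a_t)] = 2.5061 km/s.
First burn Δv₁ = |v_p − v₁| = 0.6261 km/s.
Circular speed at r₂: v₂ = √(μ/r₂) = 0.6661 km/s.
Transfer-orbit speed at r₂: v_a = √[μ(2/r₂ − 1/a_t)] = 0.3146 km/s.
Second burn Δv₂ = |v₂ − v_a| = 0.3515 km/s.
Δv = Δv₁ + Δv₂ = 0.6261 + 0.3515 = 0.9776 km/s.

Δv = 0.9776 km/s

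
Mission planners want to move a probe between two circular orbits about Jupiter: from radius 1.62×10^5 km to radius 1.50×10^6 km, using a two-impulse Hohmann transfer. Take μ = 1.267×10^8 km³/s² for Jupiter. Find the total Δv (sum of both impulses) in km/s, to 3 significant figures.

Δv = 14.7 km/s

Semi-major axis of the transfer orbit: a_t = (1.620×10^5 + 1.500×10^6)/2 = 8.310×10^5 km.
Circular speed at r₁: v₁ = √(μ/r₁) = √(1.267×10^8/1.620×10^5) = 27.966 km/s.
On the transfer ellipse at r₁, v² = μ(2/r − 1/a) gives v_p = √[μ(2/r₁ − 1/a_t)] = 37.573 km/s.
First burn Δv₁ = |v_p − v₁| = 9.607 km/s.
At r₂, v₂ = √(μ/r₂) = 9.191 km/s.
Transfer-orbit speed at r₂: v_a = √[μ(2/r₂ − 1/a_t)] = 4.058 km/s.
Second burn Δv₂ = |v₂ − v_a| = 5.133 km/s.
Total Δv = Δv₁ + Δv₂ = 14.74 km/s.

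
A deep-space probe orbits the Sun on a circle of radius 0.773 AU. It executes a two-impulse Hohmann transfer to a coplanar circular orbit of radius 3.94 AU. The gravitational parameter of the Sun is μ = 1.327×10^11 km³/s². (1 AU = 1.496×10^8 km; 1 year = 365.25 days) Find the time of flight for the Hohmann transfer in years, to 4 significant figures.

In km: r₁ = 0.773 × 1.496×10^8 = 1.156408×10^8 km; r₂ = 3.94 × 1.496×10^8 = 5.89424×10^8 km.
Transfer-ellipse semi-major axis a_t = (r₁ + r₂)/2 = (1.156408×10^8 + 5.89424×10^8)/2 = 3.525324×10^8 km.
Transfer time t = π√(a_t³/μ) = π√((3.525324×10^8)³ / 1.327×10^11) = 5.708×10^7 s.
Converting: 5.708×10^7 s ÷ 3.15576×10^7 s/year (365.25 × 86400) = 1.809 years.

t = 1.809 years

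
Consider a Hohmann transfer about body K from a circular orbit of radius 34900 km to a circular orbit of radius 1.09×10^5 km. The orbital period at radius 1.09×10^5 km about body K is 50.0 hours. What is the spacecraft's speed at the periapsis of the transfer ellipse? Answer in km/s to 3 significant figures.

From Kepler's third law T² = 4π²r³/μ at r = 1.09×10^5 km, T = 50.0 hours = 50.0 × 3600 s = 1.800×10^5 s: μ = 4π²r³/T² = 1.57795×10^6 km³/s².
Semi-major axis of the transfer orbit: a_t = (34900 + 1.090×10^5)/2 = 71950 km.
The periapsis of the transfer ellipse is at r = 34900 km.
Vis-viva: v = √[μ(2/r − 1/a_t)] = √[1.57795×10^6 × (2/34900 − 1/71950)] = 8.276 km/s.

v = 8.28 km/s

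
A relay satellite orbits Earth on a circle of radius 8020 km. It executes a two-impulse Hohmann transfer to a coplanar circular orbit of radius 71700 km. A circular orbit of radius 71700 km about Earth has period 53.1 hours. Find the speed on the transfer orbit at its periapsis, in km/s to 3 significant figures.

v = 9.45 km/s

From Kepler's third law T² = 4π²r³/μ at r = 71700 km, T = 53.1 hours = 53.1 × 3600 s = 1.9116×10^5 s: μ = 4π²r³/T² = 3.98220×10^5 km³/s².
Semi-major axis of the transfer orbit: a_t = (8020 + 71700)/2 = 39860 km.
At periapsis, r = 8020 km.
From the vis-viva equation, v = √[μ(2/r − 1/a_t)] = 9.451 km/s.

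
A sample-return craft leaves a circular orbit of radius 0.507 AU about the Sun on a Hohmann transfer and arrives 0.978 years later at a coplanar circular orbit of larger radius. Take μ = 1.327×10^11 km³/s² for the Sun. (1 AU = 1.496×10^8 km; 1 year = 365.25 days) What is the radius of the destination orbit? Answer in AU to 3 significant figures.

r₂ = 2.62 AU

In km: r₁ = 0.507 × 1.496×10^8 = 7.58472×10^7 km.
Transfer time t = 0.978 years × 365.25 × 86400 s = 3.08633328×10^7 s, and t = π√(a_t³/μ).
So a_t = (μ t²/π²)^(1/3) = (1.327×10^11 × (3.08633328×10^7)² / π²)^(1/3) = 2.3397×10^8 km.
Since a_t = (r₁ + r₂)/2, r₂ = 2a_t − r₁ = 2×2.3397×10^8 − 7.58472×10^7 = 3.920928×10^8 km.
In AU: r₂ = 3.920928×10^8 / 1.496×10^8 = 2.62 AU.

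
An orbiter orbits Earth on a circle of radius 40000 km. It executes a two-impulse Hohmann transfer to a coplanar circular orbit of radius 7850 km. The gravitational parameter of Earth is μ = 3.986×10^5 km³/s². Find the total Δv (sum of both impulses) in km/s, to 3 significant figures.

The Hohmann ellipse has a_t = (r₁ + r₂)/2 = 23925 km.
Circular speed at r₁: v₁ = √(μ/r₁) = √(3.986×10^5/40000) = 3.157 km/s.
Transfer-orbit speed at r₁ (vis-viva equation): v_a = √[μ(2/r₁ − 1/a_t)] = 1.808 km/s.
First burn Δv₁ = |v_a − v₁| = 1.349 km/s.
Circular speed at r₂: v₂ = √(μ/r₂) = 7.126 km/s.
Transfer-orbit speed at r₂: v_p = √[μ(2/r₂ − 1/a_t)] = 9.214 km/s.
Second burn Δv₂ = |v₂ − v_p| = 2.088 km/s.
Total Δv = Δv₁ + Δv₂ = 3.437 km/s.

Δv = 3.44 km/s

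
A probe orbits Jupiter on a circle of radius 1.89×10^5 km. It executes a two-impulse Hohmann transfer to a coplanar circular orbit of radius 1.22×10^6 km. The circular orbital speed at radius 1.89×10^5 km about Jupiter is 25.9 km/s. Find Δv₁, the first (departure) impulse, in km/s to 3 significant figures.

Δv₁ = 8.18 km/s

From the circular-orbit relation v² = μ/r at r = 1.89×10^5 km: μ = v²r = (25.9)² × 1.89×10^5 = 1.26783×10^8 km³/s².
Semi-major axis of the transfer orbit: a_t = (1.890×10^5 + 1.220×10^6)/2 = 7.045×10^5 km.
On the circular orbit at r = 1.890×10^5 km, v_c = √(μ/r) = 25.900 km/s.
Transfer-orbit speed at the same r (vis-viva, a = a_t): v_t = √[μ(2/r − 1/a_t)] = 34.083 km/s.
Δv₁ = |v_t − v_c| = |34.083 − 25.900| = 8.183 km/s.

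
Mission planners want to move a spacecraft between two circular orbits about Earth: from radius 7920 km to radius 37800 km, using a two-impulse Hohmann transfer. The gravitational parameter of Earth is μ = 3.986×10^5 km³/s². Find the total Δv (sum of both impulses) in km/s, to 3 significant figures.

The Hohmann ellipse has a_t = (r₁ + r₂)/2 = 22860 km.
At r₁ the circular-orbit speed is v₁ = √(μ/r₁) = 7.094 km/s.
Transfer-orbit speed at r₁ (vis-viva): v_p = √[μ(2/r₁ − 1/a_t)] = 9.122 km/s.
First burn Δv₁ = |v_p − v₁| = 2.028 km/s.
At r₂, v₂ = √(μ/r₂) = 3.247 km/s.
Transfer-orbit speed at r₂: v_a = √[μ(2/r₂ − 1/a_t)] = 1.911 km/s.
Second burn Δv₂ = |v₂ − v_a| = 1.336 km/s.
Total Δv = Δv₁ + Δv₂ = 3.364 km/s.

Δv = 3.36 km/s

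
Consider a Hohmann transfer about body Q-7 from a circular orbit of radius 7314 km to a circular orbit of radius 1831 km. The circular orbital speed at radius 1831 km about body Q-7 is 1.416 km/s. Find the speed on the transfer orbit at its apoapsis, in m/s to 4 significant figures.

From the circular-orbit relation v² = μ/r at r = 1831 km: μ = v²r = (1.416)² × 1831 = 3671.26 km³/s².
Transfer-ellipse semi-major axis a_t = (r₁ + r₂)/2 = (7314 + 1831)/2 = 4572.5 km.
At apoapsis, r = 7314 km.
Vis-viva: v = √[μ(2/r − 1/a_t)] = √[3671.26 × (2/7314 − 1/4572.5)] = 0.4483 km/s.

v = 448.3 m/s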